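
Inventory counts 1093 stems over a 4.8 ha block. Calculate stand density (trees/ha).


Formula: Stand Density = N_trees / Area_ha
Density = 1093 trees / 4.8 ha
Density = 228 trees/ha

228


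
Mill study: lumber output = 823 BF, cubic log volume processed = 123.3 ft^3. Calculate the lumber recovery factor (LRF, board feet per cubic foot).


Formula: LRF = Lumber Output (BF) / Log Input (ft^3)
LRF = 823 BF / 123.3 ft^3
LRF = 6.67 BF/ft^3

6.67


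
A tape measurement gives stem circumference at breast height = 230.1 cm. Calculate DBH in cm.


Formula: DBH = C / pi
DBH = 230.1 / pi
pi = 3.14159...
DBH = 73.2 cm

73.2


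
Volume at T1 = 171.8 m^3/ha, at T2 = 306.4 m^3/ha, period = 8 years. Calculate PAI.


Formula: PAI = (V_T2 - V_T1) / (T2 - T1)
Volume increment = 306.4 - 171.8 = 134.6 m^3/ha
PAI = 134.6 / 8 = 16.83 m^3/ha/year

16.83


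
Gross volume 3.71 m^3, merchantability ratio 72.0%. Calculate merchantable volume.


Formula: MV = V_total * (merchantable_pct / 100)
Merchantable fraction = 72.0% / 100 = 0.72
MV = 3.71 m^3 * 0.72 = 2.671 m^3

2.671


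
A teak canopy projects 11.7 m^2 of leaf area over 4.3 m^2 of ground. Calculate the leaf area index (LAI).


Formula: LAI = total leaf area / ground area  (dimensionless)
LAI = 11.7 m^2 / 4.3 m^2
LAI = 2.72

2.72


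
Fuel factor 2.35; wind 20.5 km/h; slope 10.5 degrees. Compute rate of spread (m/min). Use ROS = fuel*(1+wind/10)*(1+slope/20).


Formula: ROS = fuel * (1 + wind/10) * (1 + slope/20)
Wind factor = 1 + 20.5/10 = 3.05
Slope factor = 1 + 10.5/20 = 1.525
ROS = 2.35 * 3.05 * 1.525 = 10.93 m/min

10.93


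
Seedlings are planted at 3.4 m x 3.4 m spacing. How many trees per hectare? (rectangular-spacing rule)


Formula: TPH = 10000 m^2/ha / (spacing_x * spacing_y)
Area per tree = 3.4 m * 3.4 m = 11.56 m^2
TPH = 10000 / 11.56 = 865 trees/ha

865


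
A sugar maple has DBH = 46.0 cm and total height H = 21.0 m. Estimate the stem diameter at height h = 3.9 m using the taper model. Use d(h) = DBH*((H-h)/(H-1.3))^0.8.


Taper: d(h) = DBH * ((H - h) / (H - 1.3))^0.8
Numerator = H - h = 21.0 - 3.9 = 17.1 m
Denominator = H - 1.3 = 21.0 - 1.3 = 19.7 m
Ratio = 17.1 / 19.7 = 0.86802
d = 46.0 * 0.86802^0.8 = 41.1 cm

41.1


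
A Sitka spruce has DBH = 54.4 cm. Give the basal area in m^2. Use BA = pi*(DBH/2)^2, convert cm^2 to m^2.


Formula: BA = pi * (DBH/2)^2 / 10000  (cm^2 to m^2)
Radius = DBH/2 = 54.4/2 = 27.2 cm
BA = pi * 27.2^2 / 10000
   = 2324.2759 cm^2 / 10000
   = 0.2324 m^2

0.2324


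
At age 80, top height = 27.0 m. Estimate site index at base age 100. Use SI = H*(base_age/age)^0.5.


Formula: SI = H_dom * (base_age / age)^0.5
Age ratio = 100 / 80 = 1.25
sqrt(age_ratio) = 1.11803
SI = 27.0 * 1.11803 = 30.2 m

30.2


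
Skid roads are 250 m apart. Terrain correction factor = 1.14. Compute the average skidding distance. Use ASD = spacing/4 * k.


Formula: ASD = (spacing / 4) * correction
Uncorrected distance = spacing / 4 = 250 / 4 = 62.5 m
ASD = 62.5 * 1.14 = 71 m

71


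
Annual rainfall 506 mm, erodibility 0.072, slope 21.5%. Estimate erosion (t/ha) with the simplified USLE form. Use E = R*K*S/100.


Formula: E = R * K * S / 100  (simplified USLE)
R * K = 506 * 0.072 = 36.432
E = 36.432 * 21.5 / 100 = 7.83 t/ha

7.83


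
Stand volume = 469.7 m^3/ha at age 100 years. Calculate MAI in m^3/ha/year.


Formula: MAI = Total Volume / Stand Age
MAI = 469.7 m^3/ha / 100 years
MAI = 4.7 m^3/ha/year

4.7


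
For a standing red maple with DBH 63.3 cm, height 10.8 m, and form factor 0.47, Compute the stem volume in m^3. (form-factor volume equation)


Formula: V = pi * (DBH/200)^2 * H * ff
Radius = DBH/200 = 63.3/200 = 0.3165 m
Radius^2 = 0.3165^2 = 0.10017225 m^2
V = pi * 0.10017225 * 10.8 * 0.47
V = 1.597 m^3

1.597


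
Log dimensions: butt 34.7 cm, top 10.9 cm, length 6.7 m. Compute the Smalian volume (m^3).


Smalian: V = (A1 + A2)/2 * L,  A = pi*(D/200)^2
A1 = pi*(34.7/200)^2 = 0.094569 m^2
A2 = pi*(10.9/200)^2 = 0.009331 m^2
V = (0.094569+0.009331)/2*6.7 = 0.3481 m^3

0.3481


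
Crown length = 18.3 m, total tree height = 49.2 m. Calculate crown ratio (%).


Formula: Crown Ratio = (Crown Length / Total Height) * 100
CR = (18.3 m / 49.2 m) * 100
CR = 0.372 * 100 = 37.2%

37.2


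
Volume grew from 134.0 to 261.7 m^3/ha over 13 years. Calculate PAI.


Formula: PAI = (V_T2 - V_T1) / (T2 - T1)
Volume increment = 261.7 - 134.0 = 127.7 m^3/ha
PAI = 127.7 / 13 = 9.82 m^3/ha/year

9.82


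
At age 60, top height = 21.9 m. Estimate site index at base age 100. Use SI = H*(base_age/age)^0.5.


Formula: SI = H_dom * (base_age / age)^0.5
Age ratio = 100 / 60 = 1.66667
sqrt(age_ratio) = 1.29099
SI = 21.9 * 1.29099 = 28.3 m

28.3


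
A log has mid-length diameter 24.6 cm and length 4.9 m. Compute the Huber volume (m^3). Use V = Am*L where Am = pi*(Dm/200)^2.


Huber: V = Am * L,  Am = pi*(Dm/200)^2
Am = pi*(24.6/200)^2 = 0.047529 m^2
V = 0.047529*4.9 = 0.2329 m^3

0.2329


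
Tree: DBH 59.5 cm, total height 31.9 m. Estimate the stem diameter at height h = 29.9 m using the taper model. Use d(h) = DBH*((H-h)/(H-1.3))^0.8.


Taper: d(h) = DBH * ((H - h) / (H - 1.3))^0.8
Numerator = H - h = 31.9 - 29.9 = 2.0 m
Denominator = H - 1.3 = 31.9 - 1.3 = 30.6 m
Ratio = 2.0 / 30.6 = 0.06536
d = 59.5 * 0.06536^0.8 = 6.7 cm

6.7


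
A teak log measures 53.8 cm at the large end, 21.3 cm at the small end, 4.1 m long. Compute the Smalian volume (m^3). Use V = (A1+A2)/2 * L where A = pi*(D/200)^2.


Smalian: V = (A1 + A2)/2 * L,  A = pi*(D/200)^2
A1 = pi*(53.8/200)^2 = 0.227329 m^2
A2 = pi*(21.3/200)^2 = 0.035633 m^2
V = (0.227329+0.035633)/2*4.1 = 0.5391 m^3

0.5391


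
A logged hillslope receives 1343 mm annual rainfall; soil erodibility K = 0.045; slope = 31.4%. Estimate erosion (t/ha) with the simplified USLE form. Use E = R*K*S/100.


Formula: E = R * K * S / 100  (simplified USLE)
R * K = 1343 * 0.045 = 60.435
E = 60.435 * 31.4 / 100 = 18.98 t/ha

18.98


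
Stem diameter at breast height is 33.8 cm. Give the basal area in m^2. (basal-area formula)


Formula: BA = pi * (DBH/2)^2 / 10000  (cm^2 to m^2)
Radius = DBH/2 = 33.8/2 = 16.9 cm
BA = pi * 16.9^2 / 10000
   = 897.2703 cm^2 / 10000
   = 0.0897 m^2

0.0897


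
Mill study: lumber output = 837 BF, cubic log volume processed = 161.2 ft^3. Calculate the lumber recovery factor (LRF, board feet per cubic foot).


Formula: LRF = Lumber Output (BF) / Log Input (ft^3)
LRF = 837 BF / 161.2 ft^3
LRF = 5.19 BF/ft^3

5.19


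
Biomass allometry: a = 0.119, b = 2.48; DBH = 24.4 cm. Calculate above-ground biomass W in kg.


Formula: W = a * DBH^b  (allometric power law)
DBH^b = 24.4^2.48 = 2758.8416
W = 0.119 * 2758.8416 = 328.3 kg

328.3


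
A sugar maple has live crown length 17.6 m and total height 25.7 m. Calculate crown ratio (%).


Formula: Crown Ratio = (Crown Length / Total Height) * 100
CR = (17.6 m / 25.7 m) * 100
CR = 0.6848 * 100 = 68.5%

68.5


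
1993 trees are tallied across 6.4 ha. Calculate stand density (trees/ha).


Formula: Stand Density = N_trees / Area_ha
Density = 1993 trees / 6.4 ha
Density = 311 trees/ha

311


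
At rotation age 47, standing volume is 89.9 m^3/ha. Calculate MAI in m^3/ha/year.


Formula: MAI = Total Volume / Stand Age
MAI = 89.9 m^3/ha / 47 years
MAI = 1.91 m^3/ha/year

1.91


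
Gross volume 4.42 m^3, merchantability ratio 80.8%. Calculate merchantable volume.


Formula: MV = V_total * (merchantable_pct / 100)
Merchantable fraction = 80.8% / 100 = 0.808
MV = 4.42 m^3 * 0.808 = 3.571 m^3

3.571


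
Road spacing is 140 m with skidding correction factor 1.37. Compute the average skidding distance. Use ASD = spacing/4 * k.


Formula: ASD = (spacing / 4) * correction
Uncorrected distance = spacing / 4 = 140 / 4 = 35 m
ASD = 35 * 1.37 = 48 m

48


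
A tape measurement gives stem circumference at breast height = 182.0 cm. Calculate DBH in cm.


Formula: DBH = C / pi
DBH = 182.0 / pi
pi = 3.14159...
DBH = 57.9 cm

57.9


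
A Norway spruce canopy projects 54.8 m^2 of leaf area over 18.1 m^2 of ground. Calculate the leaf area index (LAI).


Formula: LAI = total leaf area / ground area  (dimensionless)
LAI = 54.8 m^2 / 18.1 m^2
LAI = 3.03

3.03


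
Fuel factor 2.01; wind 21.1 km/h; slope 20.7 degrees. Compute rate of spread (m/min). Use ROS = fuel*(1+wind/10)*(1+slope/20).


Formula: ROS = fuel * (1 + wind/10) * (1 + slope/20)
Wind factor = 1 + 21.1/10 = 3.11
Slope factor = 1 + 20.7/20 = 2.035
ROS = 2.01 * 3.11 * 2.035 = 12.72 m/min

12.72


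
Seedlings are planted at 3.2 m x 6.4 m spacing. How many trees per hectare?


Formula: TPH = 10000 m^2/ha / (spacing_x * spacing_y)
Area per tree = 3.2 m * 6.4 m = 20.48 m^2
TPH = 10000 / 20.48 = 488 trees/ha

488


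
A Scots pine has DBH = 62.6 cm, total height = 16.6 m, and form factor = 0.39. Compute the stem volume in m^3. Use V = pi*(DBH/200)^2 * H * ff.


Formula: V = pi * (DBH/200)^2 * H * ff
Radius = DBH/200 = 62.6/200 = 0.313 m
Radius^2 = 0.313^2 = 0.097969 m^2
V = pi * 0.097969 * 16.6 * 0.39
V = 1.993 m^3

1.993


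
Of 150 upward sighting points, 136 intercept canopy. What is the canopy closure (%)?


Formula: Canopy closure = covered points / total points * 100
Closure = 136 / 150 * 100
Closure = 0.9067 * 100 = 90.7%

90.7


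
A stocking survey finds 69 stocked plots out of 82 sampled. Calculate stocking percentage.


Formula: Stocking % = stocked plots / total plots * 100
Stocking = 69 / 82 * 100
Stocking = 0.8415 * 100 = 84.1%

84.1


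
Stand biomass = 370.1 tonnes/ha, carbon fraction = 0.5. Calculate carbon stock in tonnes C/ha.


Formula: Carbon Stock = Biomass * Carbon Fraction
C = 370.1 t/ha * 0.5
C = 185.1 t C/ha

185.1


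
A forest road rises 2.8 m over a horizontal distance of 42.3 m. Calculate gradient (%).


Formula: Gradient = rise / run * 100
Gradient = 2.8 / 42.3 * 100 = 6.6%

6.6


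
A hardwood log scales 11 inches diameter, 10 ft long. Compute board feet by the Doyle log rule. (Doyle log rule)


Doyle: BF = (D - 4)^2 * L / 16
Adjusted diameter = 11 - 4 = 7 in
(D-4)^2 = 7^2 = 49
BF = 49 * 10 / 16 = 31 BF

31


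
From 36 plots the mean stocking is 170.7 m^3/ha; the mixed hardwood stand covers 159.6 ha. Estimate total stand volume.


Formula: Total Volume = Mean Volume per ha * Total Area
Total Volume = 170.7 m^3/ha * 159.6 ha
Total Volume = 27244 m^3

27244


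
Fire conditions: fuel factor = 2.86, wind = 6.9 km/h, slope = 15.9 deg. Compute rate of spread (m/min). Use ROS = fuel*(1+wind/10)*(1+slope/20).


Formula: ROS = fuel * (1 + wind/10) * (1 + slope/20)
Wind factor = 1 + 6.9/10 = 1.69
Slope factor = 1 + 15.9/20 = 1.795
ROS = 2.86 * 1.69 * 1.795 = 8.68 m/min

8.68


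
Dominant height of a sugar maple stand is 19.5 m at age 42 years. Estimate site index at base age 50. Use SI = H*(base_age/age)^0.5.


Formula: SI = H_dom * (base_age / age)^0.5
Age ratio = 50 / 42 = 1.19048
sqrt(age_ratio) = 1.09109
SI = 19.5 * 1.09109 = 21.3 m

21.3


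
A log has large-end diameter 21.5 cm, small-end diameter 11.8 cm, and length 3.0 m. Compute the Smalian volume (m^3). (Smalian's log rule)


Smalian: V = (A1 + A2)/2 * L,  A = pi*(D/200)^2
A1 = pi*(21.5/200)^2 = 0.036305 m^2
A2 = pi*(11.8/200)^2 = 0.010936 m^2
V = (0.036305+0.010936)/2*3.0 = 0.0709 m^3

0.0709


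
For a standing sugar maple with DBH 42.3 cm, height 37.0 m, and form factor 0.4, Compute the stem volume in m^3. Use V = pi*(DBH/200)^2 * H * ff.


Formula: V = pi * (DBH/200)^2 * H * ff
Radius = DBH/200 = 42.3/200 = 0.2115 m
Radius^2 = 0.2115^2 = 0.04473225 m^2
V = pi * 0.04473225 * 37.0 * 0.4
V = 2.08 m^3

2.08


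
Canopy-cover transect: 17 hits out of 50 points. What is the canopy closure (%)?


Formula: Canopy closure = covered points / total points * 100
Closure = 17 / 50 * 100
Closure = 0.34 * 100 = 34.0%

34.0


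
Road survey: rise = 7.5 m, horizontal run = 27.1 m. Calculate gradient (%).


Formula: Gradient = rise / run * 100
Gradient = 7.5 / 27.1 * 100 = 27.7%

27.7


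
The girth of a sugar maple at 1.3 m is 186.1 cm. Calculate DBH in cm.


Formula: DBH = C / pi
DBH = 186.1 / pi
pi = 3.14159...
DBH = 59.2 cm

59.2


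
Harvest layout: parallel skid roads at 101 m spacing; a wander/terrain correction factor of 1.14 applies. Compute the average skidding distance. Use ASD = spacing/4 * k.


Formula: ASD = (spacing / 4) * correction
Uncorrected distance = spacing / 4 = 101 / 4 = 25.25 m
ASD = 25.25 * 1.14 = 29 m

29


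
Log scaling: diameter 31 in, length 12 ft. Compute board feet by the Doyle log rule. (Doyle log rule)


Doyle: BF = (D - 4)^2 * L / 16
Adjusted diameter = 31 - 4 = 27 in
(D-4)^2 = 27^2 = 729
BF = 729 * 12 / 16 = 547 BF

547


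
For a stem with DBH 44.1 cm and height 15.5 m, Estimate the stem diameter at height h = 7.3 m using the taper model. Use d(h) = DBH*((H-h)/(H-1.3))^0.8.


Taper: d(h) = DBH * ((H - h) / (H - 1.3))^0.8
Numerator = H - h = 15.5 - 7.3 = 8.2 m
Denominator = H - 1.3 = 15.5 - 1.3 = 14.2 m
Ratio = 8.2 / 14.2 = 0.57746
d = 44.1 * 0.57746^0.8 = 28.4 cm

28.4


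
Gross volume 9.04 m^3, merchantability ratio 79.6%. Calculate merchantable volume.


Formula: MV = V_total * (merchantable_pct / 100)
Merchantable fraction = 79.6% / 100 = 0.796
MV = 9.04 m^3 * 0.796 = 7.196 m^3

7.196


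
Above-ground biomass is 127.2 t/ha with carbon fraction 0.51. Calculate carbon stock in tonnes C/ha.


Formula: Carbon Stock = Biomass * Carbon Fraction
C = 127.2 t/ha * 0.51
C = 64.9 t C/ha

64.9


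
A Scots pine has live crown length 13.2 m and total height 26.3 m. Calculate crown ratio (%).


Formula: Crown Ratio = (Crown Length / Total Height) * 100
CR = (13.2 m / 26.3 m) * 100
CR = 0.5019 * 100 = 50.2%

50.2


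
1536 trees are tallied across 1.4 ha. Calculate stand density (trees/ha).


Formula: Stand Density = N_trees / Area_ha
Density = 1536 trees / 1.4 ha
Density = 1097 trees/ha

1097


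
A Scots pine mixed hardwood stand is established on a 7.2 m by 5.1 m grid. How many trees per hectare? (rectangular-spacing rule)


Formula: TPH = 10000 m^2/ha / (spacing_x * spacing_y)
Area per tree = 7.2 m * 5.1 m = 36.72 m^2
TPH = 10000 / 36.72 = 272 trees/ha

272


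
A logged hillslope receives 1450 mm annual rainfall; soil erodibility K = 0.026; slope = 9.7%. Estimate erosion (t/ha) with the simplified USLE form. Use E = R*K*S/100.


Formula: E = R * K * S / 100  (simplified USLE)
R * K = 1450 * 0.026 = 37.7
E = 37.7 * 9.7 / 100 = 3.66 t/ha

3.66


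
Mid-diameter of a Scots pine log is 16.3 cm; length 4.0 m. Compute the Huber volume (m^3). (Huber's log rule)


Huber: V = Am * L,  Am = pi*(Dm/200)^2
Am = pi*(16.3/200)^2 = 0.020867 m^2
V = 0.020867*4.0 = 0.0835 m^3

0.0835


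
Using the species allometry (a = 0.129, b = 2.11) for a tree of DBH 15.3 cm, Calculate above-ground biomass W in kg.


Formula: W = a * DBH^b  (allometric power law)
DBH^b = 15.3^2.11 = 316.0086
W = 0.129 * 316.0086 = 40.8 kg

40.8


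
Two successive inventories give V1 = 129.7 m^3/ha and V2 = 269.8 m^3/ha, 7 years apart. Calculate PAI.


Formula: PAI = (V_T2 - V_T1) / (T2 - T1)
Volume increment = 269.8 - 129.7 = 140.1 m^3/ha
PAI = 140.1 / 7 = 20.01 m^3/ha/year

20.01


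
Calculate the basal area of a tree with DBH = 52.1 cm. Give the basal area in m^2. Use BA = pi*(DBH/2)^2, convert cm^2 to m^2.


Formula: BA = pi * (DBH/2)^2 / 10000  (cm^2 to m^2)
Radius = DBH/2 = 52.1/2 = 26.05 cm
BA = pi * 26.05^2 / 10000
   = 2131.8926 cm^2 / 10000
   = 0.2132 m^2

0.2132


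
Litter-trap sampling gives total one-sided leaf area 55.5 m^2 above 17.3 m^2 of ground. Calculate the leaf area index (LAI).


Formula: LAI = total leaf area / ground area  (dimensionless)
LAI = 55.5 m^2 / 17.3 m^2
LAI = 3.21

3.21


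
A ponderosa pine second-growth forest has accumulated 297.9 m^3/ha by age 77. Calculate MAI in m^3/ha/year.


Formula: MAI = Total Volume / Stand Age
MAI = 297.9 m^3/ha / 77 years
MAI = 3.87 m^3/ha/year

3.87


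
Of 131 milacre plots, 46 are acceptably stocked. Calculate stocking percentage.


Formula: Stocking % = stocked plots / total plots * 100
Stocking = 46 / 131 * 100
Stocking = 0.3511 * 100 = 35.1%

35.1


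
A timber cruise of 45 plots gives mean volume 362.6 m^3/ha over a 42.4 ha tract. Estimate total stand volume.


Formula: Total Volume = Mean Volume per ha * Total Area
Total Volume = 362.6 m^3/ha * 42.4 ha
Total Volume = 15374 m^3

15374


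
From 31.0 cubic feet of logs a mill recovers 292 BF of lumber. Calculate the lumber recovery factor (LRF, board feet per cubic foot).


Formula: LRF = Lumber Output (BF) / Log Input (ft^3)
LRF = 292 BF / 31.0 ft^3
LRF = 9.42 BF/ft^3

9.42


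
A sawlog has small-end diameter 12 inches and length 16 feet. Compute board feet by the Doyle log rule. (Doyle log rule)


Doyle: BF = (D - 4)^2 * L / 16
Adjusted diameter = 12 - 4 = 8 in
(D-4)^2 = 8^2 = 64
BF = 64 * 16 / 16 = 64 BF

64


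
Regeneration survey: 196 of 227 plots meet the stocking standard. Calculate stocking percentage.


Formula: Stocking % = stocked plots / total plots * 100
Stocking = 196 / 227 * 100
Stocking = 0.8634 * 100 = 86.3%

86.3


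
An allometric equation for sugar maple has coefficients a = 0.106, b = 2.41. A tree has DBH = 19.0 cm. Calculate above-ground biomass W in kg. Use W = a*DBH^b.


Formula: W = a * DBH^b  (allometric power law)
DBH^b = 19.0^2.41 = 1207.2471
W = 0.106 * 1207.2471 = 128.0 kg

128.0


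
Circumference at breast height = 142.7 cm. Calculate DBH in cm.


Formula: DBH = C / pi
DBH = 142.7 / pi
pi = 3.14159...
DBH = 45.4 cm

45.4


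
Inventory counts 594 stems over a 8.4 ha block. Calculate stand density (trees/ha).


Formula: Stand Density = N_trees / Area_ha
Density = 594 trees / 8.4 ha
Density = 71 trees/ha

71


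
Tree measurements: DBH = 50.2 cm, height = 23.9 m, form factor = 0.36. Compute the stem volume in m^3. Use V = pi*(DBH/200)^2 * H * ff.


Formula: V = pi * (DBH/200)^2 * H * ff
Radius = DBH/200 = 50.2/200 = 0.251 m
Radius^2 = 0.251^2 = 0.063001 m^2
V = pi * 0.063001 * 23.9 * 0.36
V = 1.703 m^3

1.703


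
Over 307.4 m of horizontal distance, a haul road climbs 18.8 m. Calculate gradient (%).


Formula: Gradient = rise / run * 100
Gradient = 18.8 / 307.4 * 100 = 6.1%

6.1


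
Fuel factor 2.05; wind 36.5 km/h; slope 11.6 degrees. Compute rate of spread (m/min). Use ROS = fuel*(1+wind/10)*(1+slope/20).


Formula: ROS = fuel * (1 + wind/10) * (1 + slope/20)
Wind factor = 1 + 36.5/10 = 4.65
Slope factor = 1 + 11.6/20 = 1.58
ROS = 2.05 * 4.65 * 1.58 = 15.06 m/min

15.06


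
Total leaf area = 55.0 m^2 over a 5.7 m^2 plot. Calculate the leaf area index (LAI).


Formula: LAI = total leaf area / ground area  (dimensionless)
LAI = 55.0 m^2 / 5.7 m^2
LAI = 9.65

9.65


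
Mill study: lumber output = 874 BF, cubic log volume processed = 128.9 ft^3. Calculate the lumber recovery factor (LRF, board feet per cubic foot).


Formula: LRF = Lumber Output (BF) / Log Input (ft^3)
LRF = 874 BF / 128.9 ft^3
LRF = 6.78 BF/ft^3

6.78


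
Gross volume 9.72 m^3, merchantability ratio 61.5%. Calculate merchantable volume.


Formula: MV = V_total * (merchantable_pct / 100)
Merchantable fraction = 61.5% / 100 = 0.615
MV = 9.72 m^3 * 0.615 = 5.978 m^3

5.978


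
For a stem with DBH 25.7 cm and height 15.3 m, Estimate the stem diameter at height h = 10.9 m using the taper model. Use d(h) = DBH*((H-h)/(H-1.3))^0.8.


Taper: d(h) = DBH * ((H - h) / (H - 1.3))^0.8
Numerator = H - h = 15.3 - 10.9 = 4.4 m
Denominator = H - 1.3 = 15.3 - 1.3 = 14.0 m
Ratio = 4.4 / 14.0 = 0.31429
d = 25.7 * 0.31429^0.8 = 10.2 cm

10.2


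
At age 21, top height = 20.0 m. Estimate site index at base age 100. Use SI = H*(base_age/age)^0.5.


Formula: SI = H_dom * (base_age / age)^0.5
Age ratio = 100 / 21 = 4.7619
sqrt(age_ratio) = 2.18218
SI = 20.0 * 2.18218 = 43.6 m

43.6


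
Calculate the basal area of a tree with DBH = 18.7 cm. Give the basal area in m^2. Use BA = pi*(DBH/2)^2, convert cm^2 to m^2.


Formula: BA = pi * (DBH/2)^2 / 10000  (cm^2 to m^2)
Radius = DBH/2 = 18.7/2 = 9.35 cm
BA = pi * 9.35^2 / 10000
   = 274.6459 cm^2 / 10000
   = 0.0275 m^2

0.0275


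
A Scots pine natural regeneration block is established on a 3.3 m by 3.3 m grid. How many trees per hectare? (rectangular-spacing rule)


Formula: TPH = 10000 m^2/ha / (spacing_x * spacing_y)
Area per tree = 3.3 m * 3.3 m = 10.89 m^2
TPH = 10000 / 10.89 = 918 trees/ha

918


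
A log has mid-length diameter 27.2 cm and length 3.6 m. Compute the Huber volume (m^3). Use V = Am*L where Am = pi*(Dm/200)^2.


Huber: V = Am * L,  Am = pi*(Dm/200)^2
Am = pi*(27.2/200)^2 = 0.058107 m^2
V = 0.058107*3.6 = 0.2092 m^3

0.2092


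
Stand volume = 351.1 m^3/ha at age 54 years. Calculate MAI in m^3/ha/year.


Formula: MAI = Total Volume / Stand Age
MAI = 351.1 m^3/ha / 54 years
MAI = 6.5 m^3/ha/year

6.5


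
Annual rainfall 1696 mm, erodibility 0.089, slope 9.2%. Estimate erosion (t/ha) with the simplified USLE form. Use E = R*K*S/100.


Formula: E = R * K * S / 100  (simplified USLE)
R * K = 1696 * 0.089 = 150.944
E = 150.944 * 9.2 / 100 = 13.89 t/ha

13.89


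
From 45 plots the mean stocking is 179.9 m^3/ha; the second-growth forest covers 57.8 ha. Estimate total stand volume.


Formula: Total Volume = Mean Volume per ha * Total Area
Total Volume = 179.9 m^3/ha * 57.8 ha
Total Volume = 10398 m^3

10398


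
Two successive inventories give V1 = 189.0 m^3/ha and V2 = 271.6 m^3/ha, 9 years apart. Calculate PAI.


Formula: PAI = (V_T2 - V_T1) / (T2 - T1)
Volume increment = 271.6 - 189.0 = 82.6 m^3/ha
PAI = 82.6 / 9 = 9.18 m^3/ha/year

9.18


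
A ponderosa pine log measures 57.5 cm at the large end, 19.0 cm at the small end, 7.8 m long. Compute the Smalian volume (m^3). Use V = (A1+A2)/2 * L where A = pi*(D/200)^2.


Smalian: V = (A1 + A2)/2 * L,  A = pi*(D/200)^2
A1 = pi*(57.5/200)^2 = 0.259672 m^2
A2 = pi*(19.0/200)^2 = 0.028353 m^2
V = (0.259672+0.028353)/2*7.8 = 1.1233 m^3

1.1233


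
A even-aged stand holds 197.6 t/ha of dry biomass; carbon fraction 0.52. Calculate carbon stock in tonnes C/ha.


Formula: Carbon Stock = Biomass * Carbon Fraction
C = 197.6 t/ha * 0.52
C = 102.8 t C/ha

102.8


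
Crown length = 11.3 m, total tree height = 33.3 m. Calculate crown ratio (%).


Formula: Crown Ratio = (Crown Length / Total Height) * 100
CR = (11.3 m / 33.3 m) * 100
CR = 0.3393 * 100 = 33.9%

33.9


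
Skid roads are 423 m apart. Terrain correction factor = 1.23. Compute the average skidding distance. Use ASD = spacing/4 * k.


Formula: ASD = (spacing / 4) * correction
Uncorrected distance = spacing / 4 = 423 / 4 = 105.75 m
ASD = 105.75 * 1.23 = 130 m

130


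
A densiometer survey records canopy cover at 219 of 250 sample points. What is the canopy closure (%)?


Formula: Canopy closure = covered points / total points * 100
Closure = 219 / 250 * 100
Closure = 0.876 * 100 = 87.6%

87.6


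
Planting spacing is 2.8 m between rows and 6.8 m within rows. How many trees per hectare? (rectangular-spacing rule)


Formula: TPH = 10000 m^2/ha / (spacing_x * spacing_y)
Area per tree = 2.8 m * 6.8 m = 19.04 m^2
TPH = 10000 / 19.04 = 525 trees/ha

525


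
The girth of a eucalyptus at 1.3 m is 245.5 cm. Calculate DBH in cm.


Formula: DBH = C / pi
DBH = 245.5 / pi
pi = 3.14159...
DBH = 78.1 cm

78.1


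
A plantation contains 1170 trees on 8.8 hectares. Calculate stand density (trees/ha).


Formula: Stand Density = N_trees / Area_ha
Density = 1170 trees / 8.8 ha
Density = 133 trees/ha

133


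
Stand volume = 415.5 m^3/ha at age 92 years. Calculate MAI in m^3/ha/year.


Formula: MAI = Total Volume / Stand Age
MAI = 415.5 m^3/ha / 92 years
MAI = 4.52 m^3/ha/year

4.52


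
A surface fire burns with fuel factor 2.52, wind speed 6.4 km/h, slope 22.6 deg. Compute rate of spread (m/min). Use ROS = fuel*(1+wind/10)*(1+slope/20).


Formula: ROS = fuel * (1 + wind/10) * (1 + slope/20)
Wind factor = 1 + 6.4/10 = 1.64
Slope factor = 1 + 22.6/20 = 2.13
ROS = 2.52 * 1.64 * 2.13 = 8.8 m/min

8.8


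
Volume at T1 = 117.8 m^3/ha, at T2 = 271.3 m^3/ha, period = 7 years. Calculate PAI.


Formula: PAI = (V_T2 - V_T1) / (T2 - T1)
Volume increment = 271.3 - 117.8 = 153.5 m^3/ha
PAI = 153.5 / 7 = 21.93 m^3/ha/year

21.93


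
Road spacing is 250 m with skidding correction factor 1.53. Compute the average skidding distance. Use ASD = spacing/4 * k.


Formula: ASD = (spacing / 4) * correction
Uncorrected distance = spacing / 4 = 250 / 4 = 62.5 m
ASD = 62.5 * 1.53 = 96 m

96


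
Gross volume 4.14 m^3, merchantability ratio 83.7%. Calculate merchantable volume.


Formula: MV = V_total * (merchantable_pct / 100)
Merchantable fraction = 83.7% / 100 = 0.837
MV = 4.14 m^3 * 0.837 = 3.465 m^3

3.465


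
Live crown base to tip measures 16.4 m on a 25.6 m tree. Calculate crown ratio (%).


Formula: Crown Ratio = (Crown Length / Total Height) * 100
CR = (16.4 m / 25.6 m) * 100
CR = 0.6406 * 100 = 64.1%

64.1


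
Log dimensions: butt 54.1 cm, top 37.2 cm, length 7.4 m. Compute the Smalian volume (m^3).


Smalian: V = (A1 + A2)/2 * L,  A = pi*(D/200)^2
A1 = pi*(54.1/200)^2 = 0.229871 m^2
A2 = pi*(37.2/200)^2 = 0.108687 m^2
V = (0.229871+0.108687)/2*7.4 = 1.2527 m^3

1.2527


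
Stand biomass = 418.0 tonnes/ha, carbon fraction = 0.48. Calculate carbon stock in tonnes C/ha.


Formula: Carbon Stock = Biomass * Carbon Fraction
C = 418.0 t/ha * 0.48
C = 200.6 t C/ha

200.6


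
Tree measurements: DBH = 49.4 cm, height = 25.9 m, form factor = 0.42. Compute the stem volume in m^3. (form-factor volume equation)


Formula: V = pi * (DBH/200)^2 * H * ff
Radius = DBH/200 = 49.4/200 = 0.247 m
Radius^2 = 0.247^2 = 0.061009 m^2
V = pi * 0.061009 * 25.9 * 0.42
V = 2.085 m^3

2.085


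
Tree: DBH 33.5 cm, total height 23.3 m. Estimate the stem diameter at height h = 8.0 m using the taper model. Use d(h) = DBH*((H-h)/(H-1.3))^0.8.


Taper: d(h) = DBH * ((H - h) / (H - 1.3))^0.8
Numerator = H - h = 23.3 - 8.0 = 15.3 m
Denominator = H - 1.3 = 23.3 - 1.3 = 22.0 m
Ratio = 15.3 / 22.0 = 0.69545
d = 33.5 * 0.69545^0.8 = 25.1 cm

25.1


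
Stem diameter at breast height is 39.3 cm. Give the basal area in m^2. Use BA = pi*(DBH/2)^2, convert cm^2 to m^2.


Formula: BA = pi * (DBH/2)^2 / 10000  (cm^2 to m^2)
Radius = DBH/2 = 39.3/2 = 19.65 cm
BA = pi * 19.65^2 / 10000
   = 1213.0396 cm^2 / 10000
   = 0.1213 m^2

0.1213


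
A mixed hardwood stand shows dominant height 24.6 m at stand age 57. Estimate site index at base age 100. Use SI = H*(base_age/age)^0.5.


Formula: SI = H_dom * (base_age / age)^0.5
Age ratio = 100 / 57 = 1.75439
sqrt(age_ratio) = 1.32453
SI = 24.6 * 1.32453 = 32.6 m

32.6


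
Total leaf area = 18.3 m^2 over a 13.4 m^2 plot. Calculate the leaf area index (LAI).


Formula: LAI = total leaf area / ground area  (dimensionless)
LAI = 18.3 m^2 / 13.4 m^2
LAI = 1.37

1.37


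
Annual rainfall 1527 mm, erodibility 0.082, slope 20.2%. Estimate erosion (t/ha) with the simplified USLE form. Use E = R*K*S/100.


Formula: E = R * K * S / 100  (simplified USLE)
R * K = 1527 * 0.082 = 125.214
E = 125.214 * 20.2 / 100 = 25.29 t/ha

25.29


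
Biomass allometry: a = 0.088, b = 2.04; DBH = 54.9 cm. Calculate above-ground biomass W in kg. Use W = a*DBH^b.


Formula: W = a * DBH^b  (allometric power law)
DBH^b = 54.9^2.04 = 3537.7536
W = 0.088 * 3537.7536 = 311.3 kg

311.3


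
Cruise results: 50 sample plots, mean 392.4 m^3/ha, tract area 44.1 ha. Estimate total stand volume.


Formula: Total Volume = Mean Volume per ha * Total Area
Total Volume = 392.4 m^3/ha * 44.1 ha
Total Volume = 17305 m^3

17305


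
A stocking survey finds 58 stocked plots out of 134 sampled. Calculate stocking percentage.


Formula: Stocking % = stocked plots / total plots * 100
Stocking = 58 / 134 * 100
Stocking = 0.4328 * 100 = 43.3%

43.3


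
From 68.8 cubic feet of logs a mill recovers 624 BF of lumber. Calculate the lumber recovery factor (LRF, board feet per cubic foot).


Formula: LRF = Lumber Output (BF) / Log Input (ft^3)
LRF = 624 BF / 68.8 ft^3
LRF = 9.07 BF/ft^3

9.07


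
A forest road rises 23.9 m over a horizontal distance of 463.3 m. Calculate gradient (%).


Formula: Gradient = rise / run * 100
Gradient = 23.9 / 463.3 * 100 = 5.2%

5.2


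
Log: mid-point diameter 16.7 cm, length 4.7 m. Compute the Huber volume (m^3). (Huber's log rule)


Huber: V = Am * L,  Am = pi*(Dm/200)^2
Am = pi*(16.7/200)^2 = 0.021904 m^2
V = 0.021904*4.7 = 0.1029 m^3

0.1029


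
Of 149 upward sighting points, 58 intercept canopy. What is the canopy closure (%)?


Formula: Canopy closure = covered points / total points * 100
Closure = 58 / 149 * 100
Closure = 0.3893 * 100 = 38.9%

38.9


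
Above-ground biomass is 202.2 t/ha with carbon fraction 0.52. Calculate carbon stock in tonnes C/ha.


Formula: Carbon Stock = Biomass * Carbon Fraction
C = 202.2 t/ha * 0.52
C = 105.1 t C/ha

105.1


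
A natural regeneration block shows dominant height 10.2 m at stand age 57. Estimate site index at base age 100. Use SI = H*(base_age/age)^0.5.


Formula: SI = H_dom * (base_age / age)^0.5
Age ratio = 100 / 57 = 1.75439
sqrt(age_ratio) = 1.32453
SI = 10.2 * 1.32453 = 13.5 m

13.5


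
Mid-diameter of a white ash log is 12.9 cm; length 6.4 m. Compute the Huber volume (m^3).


Huber: V = Am * L,  Am = pi*(Dm/200)^2
Am = pi*(12.9/200)^2 = 0.01307 m^2
V = 0.01307*6.4 = 0.0836 m^3

0.0836


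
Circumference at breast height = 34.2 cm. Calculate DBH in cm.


Formula: DBH = C / pi
DBH = 34.2 / pi
pi = 3.14159...
DBH = 10.9 cm

10.9


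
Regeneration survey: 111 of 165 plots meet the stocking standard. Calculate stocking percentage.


Formula: Stocking % = stocked plots / total plots * 100
Stocking = 111 / 165 * 100
Stocking = 0.6727 * 100 = 67.3%

67.3


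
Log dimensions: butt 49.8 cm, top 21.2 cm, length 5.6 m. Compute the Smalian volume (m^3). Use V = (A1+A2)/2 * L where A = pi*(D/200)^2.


Smalian: V = (A1 + A2)/2 * L,  A = pi*(D/200)^2
A1 = pi*(49.8/200)^2 = 0.194782 m^2
A2 = pi*(21.2/200)^2 = 0.035299 m^2
V = (0.194782+0.035299)/2*5.6 = 0.6442 m^3

0.6442


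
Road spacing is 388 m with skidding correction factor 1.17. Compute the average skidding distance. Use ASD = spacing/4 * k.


Formula: ASD = (spacing / 4) * correction
Uncorrected distance = spacing / 4 = 388 / 4 = 97 m
ASD = 97 * 1.17 = 113 m

113


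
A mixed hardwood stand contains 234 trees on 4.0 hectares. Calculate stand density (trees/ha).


Formula: Stand Density = N_trees / Area_ha
Density = 234 trees / 4.0 ha
Density = 59 trees/ha

59


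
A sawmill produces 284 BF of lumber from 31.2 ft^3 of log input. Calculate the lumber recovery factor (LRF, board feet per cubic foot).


Formula: LRF = Lumber Output (BF) / Log Input (ft^3)
LRF = 284 BF / 31.2 ft^3
LRF = 9.1 BF/ft^3

9.1


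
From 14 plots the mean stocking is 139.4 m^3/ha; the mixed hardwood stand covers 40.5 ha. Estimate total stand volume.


Formula: Total Volume = Mean Volume per ha * Total Area
Total Volume = 139.4 m^3/ha * 40.5 ha
Total Volume = 5646 m^3

5646


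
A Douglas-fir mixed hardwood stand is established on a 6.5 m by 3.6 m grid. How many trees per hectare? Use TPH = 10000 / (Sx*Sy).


Formula: TPH = 10000 m^2/ha / (spacing_x * spacing_y)
Area per tree = 6.5 m * 3.6 m = 23.4 m^2
TPH = 10000 / 23.4 = 427 trees/ha

427


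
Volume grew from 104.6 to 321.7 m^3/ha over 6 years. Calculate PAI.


Formula: PAI = (V_T2 - V_T1) / (T2 - T1)
Volume increment = 321.7 - 104.6 = 217.1 m^3/ha
PAI = 217.1 / 6 = 36.18 m^3/ha/year

36.18


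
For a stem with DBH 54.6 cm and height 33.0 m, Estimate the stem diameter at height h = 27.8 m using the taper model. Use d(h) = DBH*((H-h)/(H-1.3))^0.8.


Taper: d(h) = DBH * ((H - h) / (H - 1.3))^0.8
Numerator = H - h = 33.0 - 27.8 = 5.2 m
Denominator = H - 1.3 = 33.0 - 1.3 = 31.7 m
Ratio = 5.2 / 31.7 = 0.16404
d = 54.6 * 0.16404^0.8 = 12.9 cm

12.9


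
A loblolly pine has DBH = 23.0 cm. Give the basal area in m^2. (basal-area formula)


Formula: BA = pi * (DBH/2)^2 / 10000  (cm^2 to m^2)
Radius = DBH/2 = 23.0/2 = 11.5 cm
BA = pi * 11.5^2 / 10000
   = 415.4756 cm^2 / 10000
   = 0.0415 m^2

0.0415


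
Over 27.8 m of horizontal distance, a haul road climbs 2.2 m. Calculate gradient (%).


Formula: Gradient = rise / run * 100
Gradient = 2.2 / 27.8 * 100 = 7.9%

7.9


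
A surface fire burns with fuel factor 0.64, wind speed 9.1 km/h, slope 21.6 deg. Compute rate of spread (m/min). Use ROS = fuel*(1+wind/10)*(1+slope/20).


Formula: ROS = fuel * (1 + wind/10) * (1 + slope/20)
Wind factor = 1 + 9.1/10 = 1.91
Slope factor = 1 + 21.6/20 = 2.08
ROS = 0.64 * 1.91 * 2.08 = 2.54 m/min

2.54


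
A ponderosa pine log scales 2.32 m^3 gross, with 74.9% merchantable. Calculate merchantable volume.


Formula: MV = V_total * (merchantable_pct / 100)
Merchantable fraction = 74.9% / 100 = 0.749
MV = 2.32 m^3 * 0.749 = 1.738 m^3

1.738


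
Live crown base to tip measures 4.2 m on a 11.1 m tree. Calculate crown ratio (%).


Formula: Crown Ratio = (Crown Length / Total Height) * 100
CR = (4.2 m / 11.1 m) * 100
CR = 0.3784 * 100 = 37.8%

37.8


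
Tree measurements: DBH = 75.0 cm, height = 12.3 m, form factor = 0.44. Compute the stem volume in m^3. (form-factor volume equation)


Formula: V = pi * (DBH/200)^2 * H * ff
Radius = DBH/200 = 75.0/200 = 0.375 m
Radius^2 = 0.375^2 = 0.140625 m^2
V = pi * 0.140625 * 12.3 * 0.44
V = 2.391 m^3

2.391


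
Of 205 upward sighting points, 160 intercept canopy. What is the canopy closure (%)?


Formula: Canopy closure = covered points / total points * 100
Closure = 160 / 205 * 100
Closure = 0.7805 * 100 = 78.0%

78.0


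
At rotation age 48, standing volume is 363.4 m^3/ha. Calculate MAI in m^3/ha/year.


Formula: MAI = Total Volume / Stand Age
MAI = 363.4 m^3/ha / 48 years
MAI = 7.57 m^3/ha/year

7.57


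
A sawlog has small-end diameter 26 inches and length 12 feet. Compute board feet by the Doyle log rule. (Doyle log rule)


Doyle: BF = (D - 4)^2 * L / 16
Adjusted diameter = 26 - 4 = 22 in
(D-4)^2 = 22^2 = 484
BF = 484 * 12 / 16 = 363 BF

363


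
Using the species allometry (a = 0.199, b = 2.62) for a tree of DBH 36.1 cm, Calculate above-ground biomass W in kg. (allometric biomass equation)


Formula: W = a * DBH^b  (allometric power law)
DBH^b = 36.1^2.62 = 12041.175
W = 0.199 * 12041.175 = 2396.2 kg

2396.2


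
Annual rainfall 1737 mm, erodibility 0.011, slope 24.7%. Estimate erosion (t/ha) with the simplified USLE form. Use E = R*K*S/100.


Formula: E = R * K * S / 100  (simplified USLE)
R * K = 1737 * 0.011 = 19.107
E = 19.107 * 24.7 / 100 = 4.72 t/ha

4.72


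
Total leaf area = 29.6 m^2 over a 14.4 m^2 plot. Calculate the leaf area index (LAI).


Formula: LAI = total leaf area / ground area  (dimensionless)
LAI = 29.6 m^2 / 14.4 m^2
LAI = 2.06

2.06


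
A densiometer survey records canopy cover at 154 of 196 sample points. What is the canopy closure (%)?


Formula: Canopy closure = covered points / total points * 100
Closure = 154 / 196 * 100
Closure = 0.7857 * 100 = 78.6%

78.6


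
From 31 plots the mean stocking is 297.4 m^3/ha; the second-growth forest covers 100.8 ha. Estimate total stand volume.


Formula: Total Volume = Mean Volume per ha * Total Area
Total Volume = 297.4 m^3/ha * 100.8 ha
Total Volume = 29978 m^3

29978


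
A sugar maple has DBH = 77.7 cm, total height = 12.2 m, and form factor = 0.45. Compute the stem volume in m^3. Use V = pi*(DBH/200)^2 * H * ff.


Formula: V = pi * (DBH/200)^2 * H * ff
Radius = DBH/200 = 77.7/200 = 0.3885 m
Radius^2 = 0.3885^2 = 0.15093225 m^2
V = pi * 0.15093225 * 12.2 * 0.45
V = 2.603 m^3

2.603


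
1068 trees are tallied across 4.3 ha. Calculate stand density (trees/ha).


Formula: Stand Density = N_trees / Area_ha
Density = 1068 trees / 4.3 ha
Density = 248 trees/ha

248


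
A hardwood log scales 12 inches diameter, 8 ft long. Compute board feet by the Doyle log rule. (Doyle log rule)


Doyle: BF = (D - 4)^2 * L / 16
Adjusted diameter = 12 - 4 = 8 in
(D-4)^2 = 8^2 = 64
BF = 64 * 8 / 16 = 32 BF

32


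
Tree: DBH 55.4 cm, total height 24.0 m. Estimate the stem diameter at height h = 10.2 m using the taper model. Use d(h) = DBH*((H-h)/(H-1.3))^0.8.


Taper: d(h) = DBH * ((H - h) / (H - 1.3))^0.8
Numerator = H - h = 24.0 - 10.2 = 13.8 m
Denominator = H - 1.3 = 24.0 - 1.3 = 22.7 m
Ratio = 13.8 / 22.7 = 0.60793
d = 55.4 * 0.60793^0.8 = 37.2 cm

37.2


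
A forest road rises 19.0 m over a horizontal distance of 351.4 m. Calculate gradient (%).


Formula: Gradient = rise / run * 100
Gradient = 19.0 / 351.4 * 100 = 5.4%

5.4


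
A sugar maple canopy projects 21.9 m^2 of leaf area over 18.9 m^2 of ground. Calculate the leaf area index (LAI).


Formula: LAI = total leaf area / ground area  (dimensionless)
LAI = 21.9 m^2 / 18.9 m^2
LAI = 1.16

1.16


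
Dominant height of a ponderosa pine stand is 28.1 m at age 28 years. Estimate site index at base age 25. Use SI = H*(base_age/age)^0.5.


Formula: SI = H_dom * (base_age / age)^0.5
Age ratio = 25 / 28 = 0.89286
sqrt(age_ratio) = 0.94491
SI = 28.1 * 0.94491 = 26.6 m

26.6


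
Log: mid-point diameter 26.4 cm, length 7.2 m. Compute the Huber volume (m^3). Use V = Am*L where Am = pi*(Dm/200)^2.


Huber: V = Am * L,  Am = pi*(Dm/200)^2
Am = pi*(26.4/200)^2 = 0.054739 m^2
V = 0.054739*7.2 = 0.3941 m^3

0.3941


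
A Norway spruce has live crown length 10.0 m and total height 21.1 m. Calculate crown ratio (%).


Formula: Crown Ratio = (Crown Length / Total Height) * 100
CR = (10.0 m / 21.1 m) * 100
CR = 0.4739 * 100 = 47.4%

47.4


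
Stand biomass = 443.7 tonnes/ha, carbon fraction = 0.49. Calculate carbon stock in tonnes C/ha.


Formula: Carbon Stock = Biomass * Carbon Fraction
C = 443.7 t/ha * 0.49
C = 217.4 t C/ha

217.4


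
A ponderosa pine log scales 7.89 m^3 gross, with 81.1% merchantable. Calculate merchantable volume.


Formula: MV = V_total * (merchantable_pct / 100)
Merchantable fraction = 81.1% / 100 = 0.811
MV = 7.89 m^3 * 0.811 = 6.399 m^3

6.399


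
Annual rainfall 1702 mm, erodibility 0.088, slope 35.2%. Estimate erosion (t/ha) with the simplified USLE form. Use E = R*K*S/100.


Formula: E = R * K * S / 100  (simplified USLE)
R * K = 1702 * 0.088 = 149.776
E = 149.776 * 35.2 / 100 = 52.72 t/ha

52.72


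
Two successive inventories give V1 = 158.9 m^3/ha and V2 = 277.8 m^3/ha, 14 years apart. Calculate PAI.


Formula: PAI = (V_T2 - V_T1) / (T2 - T1)
Volume increment = 277.8 - 158.9 = 118.9 m^3/ha
PAI = 118.9 / 14 = 8.49 m^3/ha/year

8.49


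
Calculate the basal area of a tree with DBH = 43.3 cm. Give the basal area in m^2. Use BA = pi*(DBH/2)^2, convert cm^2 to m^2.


Formula: BA = pi * (DBH/2)^2 / 10000  (cm^2 to m^2)
Radius = DBH/2 = 43.3/2 = 21.65 cm
BA = pi * 21.65^2 / 10000
   = 1472.5352 cm^2 / 10000
   = 0.1473 m^2

0.1473


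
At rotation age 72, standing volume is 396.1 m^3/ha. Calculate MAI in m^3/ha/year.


Formula: MAI = Total Volume / Stand Age
MAI = 396.1 m^3/ha / 72 years
MAI = 5.5 m^3/ha/year

5.5


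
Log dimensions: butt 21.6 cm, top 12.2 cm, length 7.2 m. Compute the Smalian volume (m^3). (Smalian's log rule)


Smalian: V = (A1 + A2)/2 * L,  A = pi*(D/200)^2
A1 = pi*(21.6/200)^2 = 0.036644 m^2
A2 = pi*(12.2/200)^2 = 0.01169 m^2
V = (0.036644+0.01169)/2*7.2 = 0.174 m^3

0.174


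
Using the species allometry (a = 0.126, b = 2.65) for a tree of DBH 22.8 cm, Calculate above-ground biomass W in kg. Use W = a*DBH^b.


Formula: W = a * DBH^b  (allometric power law)
DBH^b = 22.8^2.65 = 3967.5951
W = 0.126 * 3967.5951 = 499.9 kg

499.9
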